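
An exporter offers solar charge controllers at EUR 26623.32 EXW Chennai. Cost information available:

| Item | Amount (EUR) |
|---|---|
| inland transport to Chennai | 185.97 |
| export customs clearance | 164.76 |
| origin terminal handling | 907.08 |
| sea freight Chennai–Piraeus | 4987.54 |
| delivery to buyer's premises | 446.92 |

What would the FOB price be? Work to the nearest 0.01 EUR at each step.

Not relevant to the conversion: delivery, freight — on the buyer under both terms; not part of either seller's price.
From EXW to FOB, the seller additionally bears: inland to port, export clearance, origin terminal.
FOB price = 26623.32 + 185.97 + 164.76 + 907.08 = 27881.13

FOB price: EUR 27881.13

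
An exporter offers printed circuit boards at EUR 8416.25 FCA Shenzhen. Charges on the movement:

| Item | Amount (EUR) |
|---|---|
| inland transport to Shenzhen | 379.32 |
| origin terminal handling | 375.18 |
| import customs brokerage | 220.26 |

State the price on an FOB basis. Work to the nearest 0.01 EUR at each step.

Not relevant to the conversion: inland to port — on the seller under both FCA and FOB; already in the FCA price and stays in the FOB price. brokerage — on the buyer under both terms; not part of either seller's price.
From FCA to FOB, the seller additionally bears: origin terminal.
FOB price = 8416.25 + 375.18 = 8791.43

FOB price: EUR 8791.43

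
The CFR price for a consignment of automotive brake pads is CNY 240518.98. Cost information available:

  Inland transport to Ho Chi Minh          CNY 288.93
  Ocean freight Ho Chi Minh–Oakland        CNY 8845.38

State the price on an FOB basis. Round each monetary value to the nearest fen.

FOB price: CNY 231673.60

Not relevant to the conversion: inland to port — on the seller under both CFR and FOB; already in the CFR price and stays in the FOB price.
From CFR to FOB, the seller no longer bears: freight.
FOB price = 240518.98 − 8845.38 = 231673.60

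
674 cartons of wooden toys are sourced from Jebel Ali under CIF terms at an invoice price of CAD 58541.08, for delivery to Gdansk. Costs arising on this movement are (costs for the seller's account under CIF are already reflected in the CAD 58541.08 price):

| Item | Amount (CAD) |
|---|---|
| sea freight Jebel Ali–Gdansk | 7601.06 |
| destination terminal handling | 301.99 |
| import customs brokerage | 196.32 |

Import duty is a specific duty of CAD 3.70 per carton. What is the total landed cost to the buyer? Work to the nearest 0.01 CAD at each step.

CIF: the seller pays costs through ocean freight and marine insurance to the destination port.
Already in the invoice (seller's account under CIF): freight — exclude.
The CIF price already equals the CIF value: 58541.08
Import duty = 674 × 3.70 = 2493.80
Buyer bears: destination terminal 301.99 + brokerage 196.32 + duty 2493.80 = 2992.11
Landed cost = invoice 58541.08 + 2992.11 = 61533.19

Total landed cost: CAD 61533.19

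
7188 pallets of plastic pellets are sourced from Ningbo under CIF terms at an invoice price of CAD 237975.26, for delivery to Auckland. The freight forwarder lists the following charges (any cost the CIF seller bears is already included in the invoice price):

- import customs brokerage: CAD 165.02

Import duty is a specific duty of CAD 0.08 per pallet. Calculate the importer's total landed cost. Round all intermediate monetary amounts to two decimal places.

Total landed cost: CAD 238715.32

CIF: the seller pays costs through ocean freight and marine insurance to the destination port.
The CIF price already equals the CIF value: 237975.26
Import duty = 7188 × 0.08 = 575.04
Buyer bears: brokerage 165.02 + duty 575.04 = 740.06
Landed cost = invoice 237975.26 + 740.06 = 238715.32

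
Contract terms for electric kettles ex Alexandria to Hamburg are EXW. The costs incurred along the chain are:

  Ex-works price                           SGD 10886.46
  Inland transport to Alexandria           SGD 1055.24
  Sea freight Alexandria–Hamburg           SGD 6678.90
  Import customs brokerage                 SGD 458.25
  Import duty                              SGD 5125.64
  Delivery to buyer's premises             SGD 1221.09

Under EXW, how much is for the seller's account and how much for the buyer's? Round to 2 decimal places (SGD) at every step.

EXW: the seller makes goods available at their premises; the buyer bears all onward costs.
Seller's account: goods 10886.46 = 10886.46
Buyer's account: inland to port 1055.24 + freight 6678.90 + brokerage 458.25 + duty 5125.64 + delivery 1221.09 = 14539.12

Seller: SGD 10886.46; buyer: SGD 14539.12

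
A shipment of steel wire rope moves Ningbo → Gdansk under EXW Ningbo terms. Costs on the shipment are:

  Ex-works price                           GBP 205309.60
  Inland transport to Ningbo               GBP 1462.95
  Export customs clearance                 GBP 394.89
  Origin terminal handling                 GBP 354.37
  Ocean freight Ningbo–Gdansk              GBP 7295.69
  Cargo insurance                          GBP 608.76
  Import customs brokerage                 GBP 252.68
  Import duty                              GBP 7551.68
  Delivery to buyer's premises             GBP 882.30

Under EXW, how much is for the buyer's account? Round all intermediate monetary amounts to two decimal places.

EXW: the seller makes goods available at their premises; the buyer bears all onward costs.
Seller's account: goods 205309.60 = 205309.60
Buyer's account: inland to port 1462.95 + export clearance 394.89 + origin terminal 354.37 + freight 7295.69 + insurance 608.76 + brokerage 252.68 + duty 7551.68 + delivery 882.30 = 18803.32

Buyer's account: GBP 18803.32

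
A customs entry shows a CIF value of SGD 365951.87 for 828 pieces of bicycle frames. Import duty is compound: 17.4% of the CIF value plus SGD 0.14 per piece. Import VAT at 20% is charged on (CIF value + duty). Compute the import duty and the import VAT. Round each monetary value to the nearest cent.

Import duty: SGD 63791.55; import VAT: SGD 85948.68

Ad valorem component: 365951.87 × 17.4% = 63675.63
Specific component: 828 × 0.14 = 115.92
Import duty = 63675.63 + 115.92 = 63791.55
VAT base = CIF + duty = 365951.87 + 63791.55 = 429743.42
Import VAT = 429743.42 × 20% = 85948.68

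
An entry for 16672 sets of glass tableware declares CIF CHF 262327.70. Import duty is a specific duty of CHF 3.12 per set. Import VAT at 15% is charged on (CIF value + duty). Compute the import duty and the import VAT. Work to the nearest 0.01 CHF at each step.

Import duty: CHF 52016.64; import VAT: CHF 47151.65

Import duty = 16672 × 3.12 = 52016.64
VAT base = CIF + duty = 262327.70 + 52016.64 = 314344.34
Import VAT = 314344.34 × 15% = 47151.65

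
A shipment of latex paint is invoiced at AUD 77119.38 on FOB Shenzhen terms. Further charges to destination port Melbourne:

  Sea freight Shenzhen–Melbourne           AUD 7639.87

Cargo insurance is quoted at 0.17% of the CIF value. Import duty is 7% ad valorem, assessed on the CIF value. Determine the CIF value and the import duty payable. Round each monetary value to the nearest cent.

Let C be the CIF value. C = FOB price + freight + 0.17% × C
C − 0.17% × C = 77119.38 + 7639.87
0.9983 × C = 84759.25
C = 84759.25 / 0.9983 = 84903.59
Insurance premium = 0.17% × 84903.59 = 144.34
Import duty = 84903.59 × 7% = 5943.25

CIF value: AUD 84903.59; import duty: AUD 5943.25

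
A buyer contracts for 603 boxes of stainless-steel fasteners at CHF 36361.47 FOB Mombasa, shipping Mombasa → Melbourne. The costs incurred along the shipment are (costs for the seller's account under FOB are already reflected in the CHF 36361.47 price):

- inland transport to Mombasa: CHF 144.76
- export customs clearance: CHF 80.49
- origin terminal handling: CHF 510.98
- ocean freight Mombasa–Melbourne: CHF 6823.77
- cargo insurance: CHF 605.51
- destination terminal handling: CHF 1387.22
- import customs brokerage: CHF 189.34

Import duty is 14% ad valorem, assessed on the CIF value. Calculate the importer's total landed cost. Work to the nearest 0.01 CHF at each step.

FOB: the seller bears costs until goods are on board at the origin port; the buyer bears freight, insurance and all costs thereafter.
Already in the invoice (seller's account under FOB): inland to port, export clearance, origin terminal — exclude.
CIF value = FOB price + freight + insurance = 36361.47 + 6823.77 + 605.51 = 43790.75
Import duty = 43790.75 × 14% = 6130.71
Buyer bears: freight 6823.77 + insurance 605.51 + destination terminal 1387.22 + brokerage 189.34 + duty 6130.71 = 15136.55
Landed cost = invoice 36361.47 + 15136.55 = 51498.02

Total landed cost: CHF 51498.02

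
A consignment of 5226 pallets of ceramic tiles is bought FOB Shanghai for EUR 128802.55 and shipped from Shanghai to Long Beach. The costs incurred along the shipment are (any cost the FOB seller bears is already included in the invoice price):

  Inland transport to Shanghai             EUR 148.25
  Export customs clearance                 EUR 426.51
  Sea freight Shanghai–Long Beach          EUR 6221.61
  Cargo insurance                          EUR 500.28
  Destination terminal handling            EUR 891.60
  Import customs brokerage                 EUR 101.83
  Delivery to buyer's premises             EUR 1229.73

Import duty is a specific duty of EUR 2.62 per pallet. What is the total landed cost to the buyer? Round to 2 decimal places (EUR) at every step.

FOB: the seller bears costs until goods are on board at the origin port; the buyer bears freight, insurance and all costs thereafter.
Already in the invoice (seller's account under FOB): inland to port, export clearance — exclude.
CIF value = FOB price + freight + insurance = 128802.55 + 6221.61 + 500.28 = 135524.44
Import duty = 5226 × 2.62 = 13692.12
Buyer bears: freight 6221.61 + insurance 500.28 + destination terminal 891.60 + brokerage 101.83 + delivery 1229.73 + duty 13692.12 = 22637.17
Landed cost = invoice 128802.55 + 22637.17 = 151439.72

Total landed cost: EUR 151439.72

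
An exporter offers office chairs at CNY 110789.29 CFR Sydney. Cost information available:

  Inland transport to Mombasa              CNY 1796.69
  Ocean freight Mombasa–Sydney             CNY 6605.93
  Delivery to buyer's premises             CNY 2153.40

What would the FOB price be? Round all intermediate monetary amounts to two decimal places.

FOB price: CNY 104183.36

Not relevant to the conversion: inland to port — on the seller under both CFR and FOB; already in the CFR price and stays in the FOB price. delivery — on the buyer under both terms; not part of either seller's price.
From CFR to FOB, the seller no longer bears: freight.
FOB price = 110789.29 − 6605.93 = 104183.36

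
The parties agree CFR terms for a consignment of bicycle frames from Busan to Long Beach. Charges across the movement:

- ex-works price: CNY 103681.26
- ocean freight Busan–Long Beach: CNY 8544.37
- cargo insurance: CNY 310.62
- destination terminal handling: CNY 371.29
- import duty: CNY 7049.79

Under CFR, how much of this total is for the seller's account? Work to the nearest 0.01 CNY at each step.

CFR: the seller pays costs through ocean freight to the destination port, but not insurance.
Seller's account: goods 103681.26 + freight 8544.37 = 112225.63
Buyer's account: insurance 310.62 + destination terminal 371.29 + duty 7049.79 = 7731.70

Seller's account: CNY 112225.63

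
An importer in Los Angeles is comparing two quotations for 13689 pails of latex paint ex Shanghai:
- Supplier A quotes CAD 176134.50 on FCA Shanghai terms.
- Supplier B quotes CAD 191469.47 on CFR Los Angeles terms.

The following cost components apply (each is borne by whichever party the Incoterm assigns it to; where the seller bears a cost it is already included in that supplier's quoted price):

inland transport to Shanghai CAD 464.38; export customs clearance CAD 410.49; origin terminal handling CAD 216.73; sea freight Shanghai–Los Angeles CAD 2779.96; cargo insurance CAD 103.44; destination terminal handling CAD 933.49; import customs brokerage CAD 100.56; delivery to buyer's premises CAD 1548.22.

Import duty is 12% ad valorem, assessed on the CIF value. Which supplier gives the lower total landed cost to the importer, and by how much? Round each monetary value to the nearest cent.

Supplier A is cheaper by CAD 13818.87

Supplier A (FCA):
CIF value = FCA price + origin terminal + freight + insurance = 176134.50 + 216.73 + 2779.96 + 103.44 = 179234.63
Import duty = 179234.63 × 12% = 21508.16
Buyer bears (A): 216.73 + 2779.96 + 103.44 + 933.49 + 100.56 + 1548.22 = 5682.40
Landed cost (A) = invoice 176134.50 + 5682.40 + duty 21508.16 = 203325.06
Supplier B (CFR):
CIF value = CFR price + insurance = 191469.47 + 103.44 = 191572.91
Import duty = 191572.91 × 12% = 22988.75
Buyer bears (B): 103.44 + 933.49 + 100.56 + 1548.22 = 2685.71
Landed cost (B) = invoice 191469.47 + 2685.71 + duty 22988.75 = 217143.93
Difference = |203325.06 − 217143.93| = 13818.87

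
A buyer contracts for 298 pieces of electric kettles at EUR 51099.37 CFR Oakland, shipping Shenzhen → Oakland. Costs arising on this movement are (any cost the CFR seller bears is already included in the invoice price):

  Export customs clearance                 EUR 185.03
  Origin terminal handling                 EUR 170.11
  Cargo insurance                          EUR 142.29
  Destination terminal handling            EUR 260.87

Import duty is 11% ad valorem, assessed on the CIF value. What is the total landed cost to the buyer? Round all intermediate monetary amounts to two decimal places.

CFR: the seller pays costs through ocean freight to the destination port, but not insurance.
Already in the invoice (seller's account under CFR): export clearance, origin terminal — exclude.
CIF value = CFR price + insurance = 51099.37 + 142.29 = 51241.66
Import duty = 51241.66 × 11% = 5636.58
Buyer bears: insurance 142.29 + destination terminal 260.87 + duty 5636.58 = 6039.74
Landed cost = invoice 51099.37 + 6039.74 = 57139.11

Total landed cost: EUR 57139.11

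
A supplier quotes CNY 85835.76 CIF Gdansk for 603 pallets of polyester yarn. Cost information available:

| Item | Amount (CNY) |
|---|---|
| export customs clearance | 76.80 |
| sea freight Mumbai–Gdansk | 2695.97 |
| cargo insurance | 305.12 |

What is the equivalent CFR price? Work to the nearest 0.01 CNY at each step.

Not relevant to the conversion: freight, export clearance — on the seller under both CIF and CFR; already in the CIF price and stays in the CFR price.
From CIF to CFR, the seller no longer bears: insurance.
CFR price = 85835.76 − 305.12 = 85530.64

CFR price: CNY 85530.64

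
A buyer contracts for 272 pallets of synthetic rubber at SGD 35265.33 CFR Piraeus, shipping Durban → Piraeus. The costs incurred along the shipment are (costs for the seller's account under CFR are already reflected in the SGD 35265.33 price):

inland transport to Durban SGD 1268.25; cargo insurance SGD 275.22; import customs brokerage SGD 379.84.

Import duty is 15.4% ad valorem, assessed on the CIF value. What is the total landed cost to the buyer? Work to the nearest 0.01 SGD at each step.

CFR: the seller pays costs through ocean freight to the destination port, but not insurance.
Already in the invoice (seller's account under CFR): inland to port — exclude.
CIF value = CFR price + insurance = 35265.33 + 275.22 = 35540.55
Import duty = 35540.55 × 15.4% = 5473.24
Buyer bears: insurance 275.22 + brokerage 379.84 + duty 5473.24 = 6128.30
Landed cost = invoice 35265.33 + 6128.30 = 41393.63

Total landed cost: SGD 41393.63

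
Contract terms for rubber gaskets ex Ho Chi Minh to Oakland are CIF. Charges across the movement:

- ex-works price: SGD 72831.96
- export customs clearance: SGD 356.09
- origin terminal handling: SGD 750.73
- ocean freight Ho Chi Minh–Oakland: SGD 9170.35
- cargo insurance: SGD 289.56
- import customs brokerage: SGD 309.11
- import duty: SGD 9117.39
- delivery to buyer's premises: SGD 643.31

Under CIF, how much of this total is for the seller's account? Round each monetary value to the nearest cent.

Seller's account: SGD 83398.69

CIF: the seller pays costs through ocean freight and marine insurance to the destination port.
Seller's account: goods 72831.96 + export clearance 356.09 + origin terminal 750.73 + freight 9170.35 + insurance 289.56 = 83398.69
Buyer's account: brokerage 309.11 + duty 9117.39 + delivery 643.31 = 10069.81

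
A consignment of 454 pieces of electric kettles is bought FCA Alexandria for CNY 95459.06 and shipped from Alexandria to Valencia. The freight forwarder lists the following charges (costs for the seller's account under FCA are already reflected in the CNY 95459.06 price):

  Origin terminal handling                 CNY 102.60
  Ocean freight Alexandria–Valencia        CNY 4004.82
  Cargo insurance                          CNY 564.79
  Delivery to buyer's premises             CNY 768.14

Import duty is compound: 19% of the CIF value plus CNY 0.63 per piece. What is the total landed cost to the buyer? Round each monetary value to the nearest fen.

FCA: the seller delivers export-cleared goods to the carrier; the buyer bears costs from that point.
CIF value = FCA price + origin terminal + freight + insurance = 95459.06 + 102.60 + 4004.82 + 564.79 = 100131.27
Ad valorem component: 100131.27 × 19% = 19024.94
Specific component: 454 × 0.63 = 286.02
Import duty = 19024.94 + 286.02 = 19310.96
Buyer bears: origin terminal 102.60 + freight 4004.82 + insurance 564.79 + delivery 768.14 + duty 19310.96 = 24751.31
Landed cost = invoice 95459.06 + 24751.31 = 120210.37

Total landed cost: CNY 120210.37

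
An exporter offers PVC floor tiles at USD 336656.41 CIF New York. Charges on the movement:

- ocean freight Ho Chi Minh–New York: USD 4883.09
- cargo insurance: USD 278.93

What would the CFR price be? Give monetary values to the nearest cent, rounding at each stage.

CFR price: USD 336377.48

Not relevant to the conversion: freight — on the seller under both CIF and CFR; already in the CIF price and stays in the CFR price.
From CIF to CFR, the seller no longer bears: insurance.
CFR price = 336656.41 − 278.93 = 336377.48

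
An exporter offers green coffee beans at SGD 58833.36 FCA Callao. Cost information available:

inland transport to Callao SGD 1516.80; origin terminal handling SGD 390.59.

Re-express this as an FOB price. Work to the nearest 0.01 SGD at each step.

FOB price: SGD 59223.95

Not relevant to the conversion: inland to port — on the seller under both FCA and FOB; already in the FCA price and stays in the FOB price.
From FCA to FOB, the seller additionally bears: origin terminal.
FOB price = 58833.36 + 390.59 = 59223.95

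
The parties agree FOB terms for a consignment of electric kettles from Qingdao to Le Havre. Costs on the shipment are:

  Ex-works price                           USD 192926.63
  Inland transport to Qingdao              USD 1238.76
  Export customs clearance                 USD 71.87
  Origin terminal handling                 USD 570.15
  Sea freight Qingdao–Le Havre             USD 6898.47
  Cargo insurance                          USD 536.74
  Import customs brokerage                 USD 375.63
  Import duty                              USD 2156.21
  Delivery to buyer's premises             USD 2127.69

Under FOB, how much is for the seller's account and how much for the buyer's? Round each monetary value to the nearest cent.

Seller: USD 194807.41; buyer: USD 12094.74

FOB: the seller bears costs until goods are on board at the origin port; the buyer bears freight, insurance and all costs thereafter.
Seller's account: goods 192926.63 + inland to port 1238.76 + export clearance 71.87 + origin terminal 570.15 = 194807.41
Buyer's account: freight 6898.47 + insurance 536.74 + brokerage 375.63 + duty 2156.21 + delivery 2127.69 = 12094.74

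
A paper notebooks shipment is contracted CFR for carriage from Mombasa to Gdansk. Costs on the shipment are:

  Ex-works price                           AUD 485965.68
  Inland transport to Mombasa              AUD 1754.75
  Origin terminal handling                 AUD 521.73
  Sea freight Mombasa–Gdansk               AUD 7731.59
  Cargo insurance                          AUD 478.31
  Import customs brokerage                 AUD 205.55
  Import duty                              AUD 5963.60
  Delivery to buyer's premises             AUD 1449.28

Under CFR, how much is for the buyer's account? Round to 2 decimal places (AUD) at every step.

CFR: the seller pays costs through ocean freight to the destination port, but not insurance.
Seller's account: goods 485965.68 + inland to port 1754.75 + origin terminal 521.73 + freight 7731.59 = 495973.75
Buyer's account: insurance 478.31 + brokerage 205.55 + duty 5963.60 + delivery 1449.28 = 8096.74

Buyer's account: AUD 8096.74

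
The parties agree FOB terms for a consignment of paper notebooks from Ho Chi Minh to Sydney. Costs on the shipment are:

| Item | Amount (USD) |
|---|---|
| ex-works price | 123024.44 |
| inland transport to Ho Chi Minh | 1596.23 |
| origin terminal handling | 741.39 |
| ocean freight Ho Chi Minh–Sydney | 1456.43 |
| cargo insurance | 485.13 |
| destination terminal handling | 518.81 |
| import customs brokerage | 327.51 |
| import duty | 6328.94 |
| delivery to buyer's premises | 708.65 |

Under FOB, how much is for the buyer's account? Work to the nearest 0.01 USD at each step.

Buyer's account: USD 9825.47

FOB: the seller bears costs until goods are on board at the origin port; the buyer bears freight, insurance and all costs thereafter.
Seller's account: goods 123024.44 + inland to port 1596.23 + origin terminal 741.39 = 125362.06
Buyer's account: freight 1456.43 + insurance 485.13 + destination terminal 518.81 + brokerage 327.51 + duty 6328.94 + delivery 708.65 = 9825.47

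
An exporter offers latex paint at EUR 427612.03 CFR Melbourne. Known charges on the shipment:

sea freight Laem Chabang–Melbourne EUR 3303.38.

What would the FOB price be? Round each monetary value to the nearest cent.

FOB price: EUR 424308.65

From CFR to FOB, the seller no longer bears: freight.
FOB price = 427612.03 − 3303.38 = 424308.65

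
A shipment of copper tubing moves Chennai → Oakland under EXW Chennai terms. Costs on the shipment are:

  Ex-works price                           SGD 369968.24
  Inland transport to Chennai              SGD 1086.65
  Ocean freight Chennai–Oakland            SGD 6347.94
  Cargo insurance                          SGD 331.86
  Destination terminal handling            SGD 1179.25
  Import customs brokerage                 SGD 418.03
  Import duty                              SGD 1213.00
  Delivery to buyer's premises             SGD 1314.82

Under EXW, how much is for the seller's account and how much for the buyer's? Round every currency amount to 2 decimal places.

Seller: SGD 369968.24; buyer: SGD 11891.55

EXW: the seller makes goods available at their premises; the buyer bears all onward costs.
Seller's account: goods 369968.24 = 369968.24
Buyer's account: inland to port 1086.65 + freight 6347.94 + insurance 331.86 + destination terminal 1179.25 + brokerage 418.03 + duty 1213.00 + delivery 1314.82 = 11891.55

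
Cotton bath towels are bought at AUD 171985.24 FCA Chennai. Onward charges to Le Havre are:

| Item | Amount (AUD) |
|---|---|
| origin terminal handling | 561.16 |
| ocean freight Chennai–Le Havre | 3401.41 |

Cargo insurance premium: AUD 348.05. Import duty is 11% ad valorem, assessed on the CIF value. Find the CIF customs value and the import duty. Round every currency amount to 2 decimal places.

CIF value: AUD 176295.86; import duty: AUD 19392.54

CIF = FCA price + pre-shipment costs + freight + insurance
CIF = 171985.24 + 561.16 + 3401.41 + 348.05 = 176295.86
Import duty = 176295.86 × 11% = 19392.54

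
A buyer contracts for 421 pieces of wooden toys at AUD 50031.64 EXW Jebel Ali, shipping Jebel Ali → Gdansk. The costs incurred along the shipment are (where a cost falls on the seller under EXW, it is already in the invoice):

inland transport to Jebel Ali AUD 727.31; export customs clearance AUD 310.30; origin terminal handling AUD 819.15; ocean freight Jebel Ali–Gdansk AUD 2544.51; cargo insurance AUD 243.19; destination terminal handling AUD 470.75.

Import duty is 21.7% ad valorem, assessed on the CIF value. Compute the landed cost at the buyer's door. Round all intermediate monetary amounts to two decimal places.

Total landed cost: AUD 67011.56

EXW: the seller makes goods available at their premises; the buyer bears all onward costs.
CIF value = EXW price + inland to port + export clearance + origin terminal + freight + insurance = 50031.64 + 727.31 + 310.30 + 819.15 + 2544.51 + 243.19 = 54676.10
Import duty = 54676.10 × 21.7% = 11864.71
Buyer bears: inland to port 727.31 + export clearance 310.30 + origin terminal 819.15 + freight 2544.51 + insurance 243.19 + destination terminal 470.75 + duty 11864.71 = 16979.92
Landed cost = invoice 50031.64 + 16979.92 = 67011.56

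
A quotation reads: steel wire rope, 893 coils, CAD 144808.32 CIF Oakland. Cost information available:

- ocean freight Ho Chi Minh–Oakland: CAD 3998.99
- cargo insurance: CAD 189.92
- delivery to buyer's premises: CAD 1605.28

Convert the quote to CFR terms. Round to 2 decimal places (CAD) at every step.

CFR price: CAD 144618.40

Not relevant to the conversion: freight — on the seller under both CIF and CFR; already in the CIF price and stays in the CFR price. delivery — on the buyer under both terms; not part of either seller's price.
From CIF to CFR, the seller no longer bears: insurance.
CFR price = 144808.32 − 189.92 = 144618.40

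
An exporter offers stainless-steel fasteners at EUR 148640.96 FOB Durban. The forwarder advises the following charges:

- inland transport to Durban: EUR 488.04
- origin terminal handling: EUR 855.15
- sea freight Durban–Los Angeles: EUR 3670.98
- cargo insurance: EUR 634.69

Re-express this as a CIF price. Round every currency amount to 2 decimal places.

Not relevant to the conversion: origin terminal, inland to port — on the seller under both FOB and CIF; already in the FOB price and stays in the CIF price.
From FOB to CIF, the seller additionally bears: freight, insurance.
CIF price = 148640.96 + 3670.98 + 634.69 = 152946.63

CIF price: EUR 152946.63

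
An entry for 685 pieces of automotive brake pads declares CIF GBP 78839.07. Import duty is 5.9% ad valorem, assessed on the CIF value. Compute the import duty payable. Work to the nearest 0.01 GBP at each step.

Import duty: GBP 4651.51

Import duty = 78839.07 × 5.9% = 4651.51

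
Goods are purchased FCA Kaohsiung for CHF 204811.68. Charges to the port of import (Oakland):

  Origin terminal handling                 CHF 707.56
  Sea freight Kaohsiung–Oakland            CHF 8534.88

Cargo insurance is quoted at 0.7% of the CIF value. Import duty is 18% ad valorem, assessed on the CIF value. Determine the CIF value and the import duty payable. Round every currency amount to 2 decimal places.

CIF value: CHF 215563.06; import duty: CHF 38801.35

Let C be the CIF value. C = FCA price + pre-shipment costs + freight + 0.7% × C
C − 0.7% × C = 204811.68 + 707.56 + 8534.88
0.993 × C = 214054.12
C = 214054.12 / 0.993 = 215563.06
Insurance premium = 0.7% × 215563.06 = 1508.94
Import duty = 215563.06 × 18% = 38801.35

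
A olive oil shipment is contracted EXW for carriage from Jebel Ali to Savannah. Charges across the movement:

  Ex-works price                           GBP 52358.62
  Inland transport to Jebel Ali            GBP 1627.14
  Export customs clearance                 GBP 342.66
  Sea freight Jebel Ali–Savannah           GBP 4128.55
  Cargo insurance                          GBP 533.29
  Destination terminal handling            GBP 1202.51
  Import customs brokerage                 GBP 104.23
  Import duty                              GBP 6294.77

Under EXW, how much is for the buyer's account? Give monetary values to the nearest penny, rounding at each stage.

Buyer's account: GBP 14233.15

EXW: the seller makes goods available at their premises; the buyer bears all onward costs.
Seller's account: goods 52358.62 = 52358.62
Buyer's account: inland to port 1627.14 + export clearance 342.66 + freight 4128.55 + insurance 533.29 + destination terminal 1202.51 + brokerage 104.23 + duty 6294.77 = 14233.15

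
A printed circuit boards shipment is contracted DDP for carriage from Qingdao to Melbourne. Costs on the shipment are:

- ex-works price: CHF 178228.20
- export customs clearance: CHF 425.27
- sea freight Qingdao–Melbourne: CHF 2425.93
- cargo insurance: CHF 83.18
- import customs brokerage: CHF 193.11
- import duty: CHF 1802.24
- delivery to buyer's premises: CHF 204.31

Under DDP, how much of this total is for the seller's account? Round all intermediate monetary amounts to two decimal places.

DDP: the seller bears all costs including import duty.
Seller's account: goods 178228.20 + export clearance 425.27 + freight 2425.93 + insurance 83.18 + brokerage 193.11 + duty 1802.24 + delivery 204.31 = 183362.24
Buyer's account: 0.00

Seller's account: CHF 183362.24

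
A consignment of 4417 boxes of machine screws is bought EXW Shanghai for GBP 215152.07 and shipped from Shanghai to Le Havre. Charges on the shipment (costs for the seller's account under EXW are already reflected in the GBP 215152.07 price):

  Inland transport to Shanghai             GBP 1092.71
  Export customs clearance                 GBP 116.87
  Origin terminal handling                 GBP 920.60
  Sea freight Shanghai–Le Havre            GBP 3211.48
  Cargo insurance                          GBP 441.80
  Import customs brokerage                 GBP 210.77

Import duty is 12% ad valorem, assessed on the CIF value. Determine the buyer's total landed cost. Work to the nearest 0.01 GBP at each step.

EXW: the seller makes goods available at their premises; the buyer bears all onward costs.
CIF value = EXW price + inland to port + export clearance + origin terminal + freight + insurance = 215152.07 + 1092.71 + 116.87 + 920.60 + 3211.48 + 441.80 = 220935.53
Import duty = 220935.53 × 12% = 26512.26
Buyer bears: inland to port 1092.71 + export clearance 116.87 + origin terminal 920.60 + freight 3211.48 + insurance 441.80 + brokerage 210.77 + duty 26512.26 = 32506.49
Landed cost = invoice 215152.07 + 32506.49 = 247658.56

Total landed cost: GBP 247658.56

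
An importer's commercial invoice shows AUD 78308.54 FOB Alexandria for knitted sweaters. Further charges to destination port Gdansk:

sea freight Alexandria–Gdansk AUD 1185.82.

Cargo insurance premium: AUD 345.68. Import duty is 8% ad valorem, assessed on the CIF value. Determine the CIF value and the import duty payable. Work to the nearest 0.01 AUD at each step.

CIF = FOB price + freight + insurance
CIF = 78308.54 + 1185.82 + 345.68 = 79840.04
Import duty = 79840.04 × 8% = 6387.20

CIF value: AUD 79840.04; import duty: AUD 6387.20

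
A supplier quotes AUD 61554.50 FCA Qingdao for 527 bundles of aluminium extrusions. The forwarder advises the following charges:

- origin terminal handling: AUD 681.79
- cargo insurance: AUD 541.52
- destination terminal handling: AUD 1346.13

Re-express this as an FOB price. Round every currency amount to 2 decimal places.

Not relevant to the conversion: destination terminal, insurance — on the buyer under both terms; not part of either seller's price.
From FCA to FOB, the seller additionally bears: origin terminal.
FOB price = 61554.50 + 681.79 = 62236.29

FOB price: AUD 62236.29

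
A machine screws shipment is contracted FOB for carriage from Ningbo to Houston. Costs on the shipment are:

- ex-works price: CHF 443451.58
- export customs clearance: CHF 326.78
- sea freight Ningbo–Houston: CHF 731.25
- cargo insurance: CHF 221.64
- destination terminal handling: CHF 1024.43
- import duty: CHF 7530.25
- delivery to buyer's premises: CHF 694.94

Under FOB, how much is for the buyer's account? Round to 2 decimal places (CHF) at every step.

Buyer's account: CHF 10202.51

FOB: the seller bears costs until goods are on board at the origin port; the buyer bears freight, insurance and all costs thereafter.
Seller's account: goods 443451.58 + export clearance 326.78 = 443778.36
Buyer's account: freight 731.25 + insurance 221.64 + destination terminal 1024.43 + duty 7530.25 + delivery 694.94 = 10202.51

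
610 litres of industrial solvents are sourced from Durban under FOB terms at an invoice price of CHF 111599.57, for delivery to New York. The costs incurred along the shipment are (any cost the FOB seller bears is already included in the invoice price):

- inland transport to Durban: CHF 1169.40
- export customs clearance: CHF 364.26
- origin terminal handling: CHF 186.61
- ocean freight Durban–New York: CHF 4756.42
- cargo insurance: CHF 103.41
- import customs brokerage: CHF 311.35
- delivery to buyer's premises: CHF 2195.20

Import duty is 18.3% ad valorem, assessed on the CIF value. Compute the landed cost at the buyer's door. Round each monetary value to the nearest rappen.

FOB: the seller bears costs until goods are on board at the origin port; the buyer bears freight, insurance and all costs thereafter.
Already in the invoice (seller's account under FOB): inland to port, export clearance, origin terminal — exclude.
CIF value = FOB price + freight + insurance = 111599.57 + 4756.42 + 103.41 = 116459.40
Import duty = 116459.40 × 18.3% = 21312.07
Buyer bears: freight 4756.42 + insurance 103.41 + brokerage 311.35 + delivery 2195.20 + duty 21312.07 = 28678.45
Landed cost = invoice 111599.57 + 28678.45 = 140278.02

Total landed cost: CHF 140278.02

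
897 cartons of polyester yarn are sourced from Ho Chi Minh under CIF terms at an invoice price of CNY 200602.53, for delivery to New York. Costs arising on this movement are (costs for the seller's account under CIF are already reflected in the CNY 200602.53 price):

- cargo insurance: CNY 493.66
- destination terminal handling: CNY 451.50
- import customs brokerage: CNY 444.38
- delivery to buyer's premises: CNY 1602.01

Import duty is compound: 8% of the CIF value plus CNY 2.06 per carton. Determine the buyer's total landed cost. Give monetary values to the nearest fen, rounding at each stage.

CIF: the seller pays costs through ocean freight and marine insurance to the destination port.
Already in the invoice (seller's account under CIF): insurance — exclude.
The CIF price already equals the CIF value: 200602.53
Ad valorem component: 200602.53 × 8% = 16048.20
Specific component: 897 × 2.06 = 1847.82
Import duty = 16048.20 + 1847.82 = 17896.02
Buyer bears: destination terminal 451.50 + brokerage 444.38 + delivery 1602.01 + duty 17896.02 = 20393.91
Landed cost = invoice 200602.53 + 20393.91 = 220996.44

Total landed cost: CNY 220996.44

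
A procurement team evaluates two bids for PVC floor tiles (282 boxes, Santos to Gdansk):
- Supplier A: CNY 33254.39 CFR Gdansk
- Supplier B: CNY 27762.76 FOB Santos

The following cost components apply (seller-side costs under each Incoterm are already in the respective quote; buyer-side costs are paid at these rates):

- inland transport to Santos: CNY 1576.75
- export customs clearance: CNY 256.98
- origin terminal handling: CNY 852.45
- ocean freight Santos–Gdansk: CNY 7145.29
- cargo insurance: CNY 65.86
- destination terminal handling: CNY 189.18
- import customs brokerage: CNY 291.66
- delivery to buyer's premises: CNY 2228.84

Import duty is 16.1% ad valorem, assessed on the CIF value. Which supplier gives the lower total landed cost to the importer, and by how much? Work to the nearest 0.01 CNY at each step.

Supplier A (CFR):
CIF value = CFR price + insurance = 33254.39 + 65.86 = 33320.25
Import duty = 33320.25 × 16.1% = 5364.56
Buyer bears (A): 65.86 + 189.18 + 291.66 + 2228.84 = 2775.54
Landed cost (A) = invoice 33254.39 + 2775.54 + duty 5364.56 = 41394.49
Supplier B (FOB):
CIF value = FOB price + freight + insurance = 27762.76 + 7145.29 + 65.86 = 34973.91
Import duty = 34973.91 × 16.1% = 5630.80
Buyer bears (B): 7145.29 + 65.86 + 189.18 + 291.66 + 2228.84 = 9920.83
Landed cost (B) = invoice 27762.76 + 9920.83 + duty 5630.80 = 43314.39
Difference = |41394.49 − 43314.39| = 1919.90

Supplier A is cheaper by CNY 1919.90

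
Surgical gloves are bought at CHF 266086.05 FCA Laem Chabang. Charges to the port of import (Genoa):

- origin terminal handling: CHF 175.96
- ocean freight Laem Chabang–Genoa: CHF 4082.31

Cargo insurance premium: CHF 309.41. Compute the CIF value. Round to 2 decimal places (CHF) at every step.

CIF = FCA price + pre-shipment costs + freight + insurance
CIF = 266086.05 + 175.96 + 4082.31 + 309.41 = 270653.73

CIF value: CHF 270653.73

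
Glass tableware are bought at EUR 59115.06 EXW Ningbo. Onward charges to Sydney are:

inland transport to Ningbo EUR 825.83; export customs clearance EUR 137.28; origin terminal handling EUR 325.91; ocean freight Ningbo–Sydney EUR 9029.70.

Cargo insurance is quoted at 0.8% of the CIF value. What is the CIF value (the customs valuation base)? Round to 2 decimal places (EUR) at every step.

Let C be the CIF value. C = EXW price + pre-shipment costs + freight + 0.8% × C
C − 0.8% × C = 59115.06 + 825.83 + 137.28 + 325.91 + 9029.70
0.992 × C = 69433.78
C = 69433.78 / 0.992 = 69993.73
Insurance premium = 0.8% × 69993.73 = 559.95

CIF value: EUR 69993.73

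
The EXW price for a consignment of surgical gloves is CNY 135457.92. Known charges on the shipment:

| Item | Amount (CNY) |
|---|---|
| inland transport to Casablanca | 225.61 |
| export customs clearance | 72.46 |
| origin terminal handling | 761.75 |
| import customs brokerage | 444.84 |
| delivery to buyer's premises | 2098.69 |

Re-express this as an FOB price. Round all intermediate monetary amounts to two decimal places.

FOB price: CNY 136517.74

Not relevant to the conversion: delivery, brokerage — on the buyer under both terms; not part of either seller's price.
From EXW to FOB, the seller additionally bears: inland to port, export clearance, origin terminal.
FOB price = 135457.92 + 225.61 + 72.46 + 761.75 = 136517.74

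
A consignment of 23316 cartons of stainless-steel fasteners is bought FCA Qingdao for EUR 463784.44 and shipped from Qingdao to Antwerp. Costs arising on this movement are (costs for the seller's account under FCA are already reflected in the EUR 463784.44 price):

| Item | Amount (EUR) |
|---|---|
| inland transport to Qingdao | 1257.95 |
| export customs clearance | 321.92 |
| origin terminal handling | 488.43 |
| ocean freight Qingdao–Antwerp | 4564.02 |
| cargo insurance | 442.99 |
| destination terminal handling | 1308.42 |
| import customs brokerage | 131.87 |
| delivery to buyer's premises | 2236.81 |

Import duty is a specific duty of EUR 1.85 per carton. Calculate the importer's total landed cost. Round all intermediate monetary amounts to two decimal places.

Total landed cost: EUR 516091.58

FCA: the seller delivers export-cleared goods to the carrier; the buyer bears costs from that point.
Already in the invoice (seller's account under FCA): inland to port, export clearance — exclude.
CIF value = FCA price + origin terminal + freight + insurance = 463784.44 + 488.43 + 4564.02 + 442.99 = 469279.88
Import duty = 23316 × 1.85 = 43134.60
Buyer bears: origin terminal 488.43 + freight 4564.02 + insurance 442.99 + destination terminal 1308.42 + brokerage 131.87 + delivery 2236.81 + duty 43134.60 = 52307.14
Landed cost = invoice 463784.44 + 52307.14 = 516091.58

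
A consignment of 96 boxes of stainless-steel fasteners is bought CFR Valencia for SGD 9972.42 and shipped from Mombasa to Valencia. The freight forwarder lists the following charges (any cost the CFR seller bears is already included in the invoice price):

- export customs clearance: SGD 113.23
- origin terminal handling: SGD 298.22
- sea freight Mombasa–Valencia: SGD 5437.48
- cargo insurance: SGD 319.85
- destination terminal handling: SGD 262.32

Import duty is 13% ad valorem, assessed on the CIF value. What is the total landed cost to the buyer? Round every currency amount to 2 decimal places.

Total landed cost: SGD 11892.59

CFR: the seller pays costs through ocean freight to the destination port, but not insurance.
Already in the invoice (seller's account under CFR): export clearance, origin terminal, freight — exclude.
CIF value = CFR price + insurance = 9972.42 + 319.85 = 10292.27
Import duty = 10292.27 × 13% = 1338.00
Buyer bears: insurance 319.85 + destination terminal 262.32 + duty 1338.00 = 1920.17
Landed cost = invoice 9972.42 + 1920.17 = 11892.59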